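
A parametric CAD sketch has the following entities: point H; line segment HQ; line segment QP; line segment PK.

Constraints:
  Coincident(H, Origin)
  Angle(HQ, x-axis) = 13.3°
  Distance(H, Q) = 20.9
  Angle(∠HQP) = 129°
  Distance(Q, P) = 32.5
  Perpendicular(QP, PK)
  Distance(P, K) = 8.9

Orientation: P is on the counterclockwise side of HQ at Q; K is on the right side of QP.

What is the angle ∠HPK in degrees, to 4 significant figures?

109.6°

H is at the origin; HQ runs at 13.3° with length 20.9, so Q = 20.9·(cos 13.3°, sin 13.3°) = (20.34, 4.808). ∠HQP = 129.0°, so QP runs at 13.3° + (180° − 129.0°) = 64.30° from the x-axis; with |QP| = 32.5, P = Q + 32.5·(cos 64.30°, sin 64.30°) = (34.43, 34.09). QP is perpendicular to PK; with |PK| = 8.9 on the right of QP, K = P + 8.9·(0.9011, -0.4337) = (42.45, 30.23). Then cos ∠HPK = PH·PK / (|PH||PK|), giving 109.6°.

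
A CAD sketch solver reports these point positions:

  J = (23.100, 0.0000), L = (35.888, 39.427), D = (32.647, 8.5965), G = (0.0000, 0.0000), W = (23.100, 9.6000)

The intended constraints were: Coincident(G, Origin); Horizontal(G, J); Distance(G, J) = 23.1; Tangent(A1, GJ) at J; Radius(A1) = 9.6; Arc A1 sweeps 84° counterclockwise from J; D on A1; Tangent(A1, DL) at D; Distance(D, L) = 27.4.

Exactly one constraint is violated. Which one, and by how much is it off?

Distance(D, L) = 27.4 — off by 3.60.

G = (0.00, 0.00) ✓; G.y = 0.00, J.y = 0.00 ✓; |GJ| = 23.10 ✓; ∠(WJ, JG) = 90.00° ✓; |WJ| = 9.600 ✓; bearing(W→D) − bearing(W→J) = 84.00° ✓; |WD| = 9.600 ✓; ∠(WD, DL) = 90.00° ✓; |DL| = 31.00 ✗.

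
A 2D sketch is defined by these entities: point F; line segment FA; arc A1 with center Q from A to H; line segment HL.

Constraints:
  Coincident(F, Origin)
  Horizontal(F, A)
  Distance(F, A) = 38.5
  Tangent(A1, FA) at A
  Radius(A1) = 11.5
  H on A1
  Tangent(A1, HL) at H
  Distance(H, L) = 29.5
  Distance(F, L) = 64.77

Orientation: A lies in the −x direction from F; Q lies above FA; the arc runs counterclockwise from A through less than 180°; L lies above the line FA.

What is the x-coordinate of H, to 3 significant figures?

-30.1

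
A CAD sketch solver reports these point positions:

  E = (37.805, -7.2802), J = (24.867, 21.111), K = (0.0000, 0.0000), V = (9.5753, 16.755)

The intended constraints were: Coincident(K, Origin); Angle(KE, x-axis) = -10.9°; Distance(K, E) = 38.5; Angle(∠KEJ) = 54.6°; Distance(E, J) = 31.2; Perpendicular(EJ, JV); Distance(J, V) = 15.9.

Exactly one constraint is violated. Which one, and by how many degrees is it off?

Perpendicular(EJ, JV) — off by 8.60°.

K = (0.00, 0.00) ✓; KE at -10.90° ✓; |KE| = 38.50 ✓; ∠KEJ = 54.60° ✓; |EJ| = 31.20 ✓; ∠(EJ, JV) = 81.40° ✗; |JV| = 15.90 ✓.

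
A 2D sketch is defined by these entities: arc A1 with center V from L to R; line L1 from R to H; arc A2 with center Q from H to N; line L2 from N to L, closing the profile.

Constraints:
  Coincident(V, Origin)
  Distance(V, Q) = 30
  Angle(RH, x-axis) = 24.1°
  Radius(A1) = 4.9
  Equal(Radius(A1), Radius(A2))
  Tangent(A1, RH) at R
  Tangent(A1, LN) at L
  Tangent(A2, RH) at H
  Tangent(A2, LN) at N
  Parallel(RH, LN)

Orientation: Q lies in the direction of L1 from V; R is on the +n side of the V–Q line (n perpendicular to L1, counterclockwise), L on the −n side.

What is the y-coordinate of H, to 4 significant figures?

16.72

The slot axis is L1's direction at 24.1°, so u = (cos 24.1°, sin 24.1°) = (0.9128, 0.4083) and n = (−sin 24.1°, cos 24.1°) = (-0.4083, 0.9128). V is at the origin and Q lies 30.0 along u from V, so Q = 30.0·u = (27.39, 12.25). Tangency of A1 to both parallel lines with radius 4.9 puts R and L at V ± 4.9·n: R = (-2.001, 4.473), L = (2.001, -4.473). Equal radii place H and N the same way about Q: H = Q + 4.9·n = (25.38, 16.72), N = Q − 4.9·n = (29.39, 7.777). So H.y = 16.72.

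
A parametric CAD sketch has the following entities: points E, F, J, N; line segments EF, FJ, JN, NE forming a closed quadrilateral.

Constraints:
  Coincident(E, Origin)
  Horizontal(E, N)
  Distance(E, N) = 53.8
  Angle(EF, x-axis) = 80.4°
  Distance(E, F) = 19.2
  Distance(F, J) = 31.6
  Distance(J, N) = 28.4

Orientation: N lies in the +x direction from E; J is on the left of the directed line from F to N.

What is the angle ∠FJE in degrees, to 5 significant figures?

27.377°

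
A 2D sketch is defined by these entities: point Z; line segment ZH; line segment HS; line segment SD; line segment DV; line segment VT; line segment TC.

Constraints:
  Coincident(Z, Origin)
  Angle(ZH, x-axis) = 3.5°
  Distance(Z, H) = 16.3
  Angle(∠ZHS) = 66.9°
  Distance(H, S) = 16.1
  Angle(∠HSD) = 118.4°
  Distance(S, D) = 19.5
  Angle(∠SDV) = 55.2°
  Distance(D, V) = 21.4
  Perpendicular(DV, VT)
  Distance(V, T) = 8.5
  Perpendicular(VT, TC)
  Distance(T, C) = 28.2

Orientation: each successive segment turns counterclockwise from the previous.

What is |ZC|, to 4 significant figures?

27.25

Z is at the origin; ZH runs at 3.5° with length 16.3, so H = (16.27, 0.9951). ∠ZHS = 66.9° gives HS at 116.6° from the x-axis; with |HS| = 16.1, S = (9.061, 15.39). ∠HSD = 118.4° gives SD at 178.2° from the x-axis; with |SD| = 19.5, D = (-10.43, 16.00). ∠SDV = 55.2° gives DV at -57.00° from the x-axis; with |DV| = 21.4, V = (1.226, -1.944). DV is perpendicular to VT, so VT runs at 33.00°; with |VT| = 8.5, T = (8.354, 2.685). The perpendicularity gives TC at right angles to VT, so TC runs at 123.0°; with |TC| = 28.2, C = (-7.005, 26.34). Then |ZC| = |C − Z| = 27.25.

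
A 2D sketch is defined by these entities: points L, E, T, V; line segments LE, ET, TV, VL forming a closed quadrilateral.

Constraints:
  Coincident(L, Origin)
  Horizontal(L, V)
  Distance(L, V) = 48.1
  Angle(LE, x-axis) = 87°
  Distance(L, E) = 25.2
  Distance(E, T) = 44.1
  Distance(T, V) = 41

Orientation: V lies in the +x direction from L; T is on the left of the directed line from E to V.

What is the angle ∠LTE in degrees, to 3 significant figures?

23.1°

Checks: |ET| = 44.10 ✓; |TV| = 41.00 ✓.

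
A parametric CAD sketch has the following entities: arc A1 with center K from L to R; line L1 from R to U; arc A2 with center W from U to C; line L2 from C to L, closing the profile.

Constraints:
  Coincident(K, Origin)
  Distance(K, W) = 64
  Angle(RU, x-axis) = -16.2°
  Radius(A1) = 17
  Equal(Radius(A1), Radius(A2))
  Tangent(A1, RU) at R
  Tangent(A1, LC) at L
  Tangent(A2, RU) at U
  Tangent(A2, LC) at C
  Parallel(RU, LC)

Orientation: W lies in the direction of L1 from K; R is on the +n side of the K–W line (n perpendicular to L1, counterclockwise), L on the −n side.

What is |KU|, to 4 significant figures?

66.22

The slot axis is L1's direction at -16.2°, so u = (cos -16.2°, sin -16.2°) = (0.9603, -0.2790) and n = (−sin -16.2°, cos -16.2°) = (0.2790, 0.9603). K is at the origin and W lies 64.0 along u from K, so W = 64.0·u = (61.46, -17.86). Tangency of A1 to both parallel lines with radius 17.0 puts R and L at K ± 17.0·n: R = (4.743, 16.32), L = (-4.743, -16.32). Equal radii place U and C the same way about W: U = W + 17.0·n = (66.20, -1.530), C = W − 17.0·n = (56.72, -34.18). Then |KU| = |U − K| = 66.22.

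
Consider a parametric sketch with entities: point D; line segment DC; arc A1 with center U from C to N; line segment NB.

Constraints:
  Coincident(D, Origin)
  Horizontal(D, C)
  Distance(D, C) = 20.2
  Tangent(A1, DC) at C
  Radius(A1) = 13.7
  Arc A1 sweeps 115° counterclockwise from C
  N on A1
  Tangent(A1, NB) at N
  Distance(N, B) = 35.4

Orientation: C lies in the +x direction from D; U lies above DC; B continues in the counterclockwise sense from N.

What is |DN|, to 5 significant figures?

37.996

D is at the origin; D and C share the same y with |DC| = 20.2 and C on the +x side, so C = (20.200, 0.0000). A1 meets DC tangentially, so UC is at right angles to DC, so U = C + (0, 13.7) = (20.200, 13.700). On A1, C sits at bearing -90° from U; a 115° counterclockwise sweep puts N at bearing 25°, so N = U + 13.7·(cos 25°, sin 25°) = (32.616, 19.490). Then |DN| = |N − D| = 37.996.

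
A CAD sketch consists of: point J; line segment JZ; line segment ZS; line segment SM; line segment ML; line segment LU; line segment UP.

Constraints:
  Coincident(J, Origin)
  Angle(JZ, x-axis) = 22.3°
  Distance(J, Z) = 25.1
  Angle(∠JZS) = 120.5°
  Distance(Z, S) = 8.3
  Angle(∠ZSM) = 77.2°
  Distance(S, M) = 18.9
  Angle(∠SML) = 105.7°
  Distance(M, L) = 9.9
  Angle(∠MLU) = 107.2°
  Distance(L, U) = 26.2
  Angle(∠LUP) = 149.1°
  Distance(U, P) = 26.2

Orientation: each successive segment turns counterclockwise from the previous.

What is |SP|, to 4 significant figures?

36.29

∠MLU = 107.2° gives LU at -28.30° from the x-axis; with |LU| = 26.2, U = (26.73, -5.912). ∠LUP = 149.1° gives UP at 2.600° from the x-axis; with |UP| = 26.2, P = (52.90, -4.724). Then |SP| = |P − S| = 36.29.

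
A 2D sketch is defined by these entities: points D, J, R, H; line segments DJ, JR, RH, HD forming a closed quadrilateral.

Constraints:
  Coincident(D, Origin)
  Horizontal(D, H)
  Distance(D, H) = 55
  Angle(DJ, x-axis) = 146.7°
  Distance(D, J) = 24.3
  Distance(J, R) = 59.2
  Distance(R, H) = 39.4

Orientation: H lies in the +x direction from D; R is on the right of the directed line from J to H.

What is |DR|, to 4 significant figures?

35.23

Checks: |JR| = 59.20 ✓; |RH| = 39.40 ✓.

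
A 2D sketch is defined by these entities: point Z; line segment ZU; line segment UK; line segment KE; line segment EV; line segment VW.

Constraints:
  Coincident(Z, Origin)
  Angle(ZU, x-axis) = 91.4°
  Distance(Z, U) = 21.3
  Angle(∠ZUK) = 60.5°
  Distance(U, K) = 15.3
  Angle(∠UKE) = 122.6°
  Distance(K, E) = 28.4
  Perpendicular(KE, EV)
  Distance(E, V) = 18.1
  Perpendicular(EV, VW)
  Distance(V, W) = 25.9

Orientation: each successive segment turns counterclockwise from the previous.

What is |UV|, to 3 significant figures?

37.0

Z is at the origin; ZU runs at 91.4° with length 21.3, so U = (-0.520, 21.3). ∠ZUK = 60.5° gives UK at -149° from the x-axis; with |UK| = 15.3, K = (-13.6, 13.4). ∠UKE = 122.6° gives KE at -91.7° from the x-axis; with |KE| = 28.4, E = (-14.5, -15.0). The perpendicularity gives EV at right angles to KE, so EV runs at -1.70°; with |EV| = 18.1, V = (3.60, -15.5). Then |UV| = |V − U| = 37.0.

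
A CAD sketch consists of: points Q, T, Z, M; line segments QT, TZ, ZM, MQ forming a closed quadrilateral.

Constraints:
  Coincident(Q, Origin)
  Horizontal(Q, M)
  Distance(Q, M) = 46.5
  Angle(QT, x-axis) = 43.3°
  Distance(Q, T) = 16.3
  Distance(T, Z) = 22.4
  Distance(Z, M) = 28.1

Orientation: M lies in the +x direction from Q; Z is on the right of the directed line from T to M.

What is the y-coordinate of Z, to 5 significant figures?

-9.6483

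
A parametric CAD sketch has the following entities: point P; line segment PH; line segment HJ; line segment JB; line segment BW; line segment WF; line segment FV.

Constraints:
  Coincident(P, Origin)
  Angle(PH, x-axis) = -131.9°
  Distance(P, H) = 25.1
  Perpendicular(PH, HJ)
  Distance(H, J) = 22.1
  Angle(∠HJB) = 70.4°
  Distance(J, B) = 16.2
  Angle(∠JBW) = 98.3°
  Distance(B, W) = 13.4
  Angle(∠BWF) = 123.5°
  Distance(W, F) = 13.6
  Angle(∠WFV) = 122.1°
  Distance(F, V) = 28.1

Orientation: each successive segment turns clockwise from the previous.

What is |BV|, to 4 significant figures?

38.08

∠BWF = 123.5° gives WF at -109.7° from the x-axis; with |WF| = 13.6, F = (-15.53, -19.73). ∠WFV = 122.1° gives FV at -167.6° from the x-axis; with |FV| = 28.1, V = (-42.98, -25.76). Then |BV| = |V − B| = 38.08.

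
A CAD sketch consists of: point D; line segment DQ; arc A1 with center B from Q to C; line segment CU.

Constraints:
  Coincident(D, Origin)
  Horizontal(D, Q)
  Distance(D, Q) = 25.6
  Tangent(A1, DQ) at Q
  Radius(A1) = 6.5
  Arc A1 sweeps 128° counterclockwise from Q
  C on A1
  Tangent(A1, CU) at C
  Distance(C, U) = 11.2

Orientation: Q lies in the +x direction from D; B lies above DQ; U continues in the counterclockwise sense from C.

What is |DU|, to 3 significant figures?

30.7

D is at the origin; DQ is horizontal with |DQ| = 25.6 and Q on the +x side, so Q = (25.6, 0.00). Since A1 is tangent to DQ there, BQ ⟂ DQ, so B = Q + (0, 6.5) = (25.6, 6.50). On A1, Q sits at bearing -90° from B; a 128° counterclockwise sweep puts C at bearing 38°, so C = B + 6.5·(cos 38°, sin 38°) = (30.7, 10.5). Tangency of A1 to CU means the radius BC is perpendicular to CU, so CU runs along (−sin 38°, cos 38°); with |CU| = 11.2, U = (23.8, 19.3). Then |DU| = |U − D| = 30.7.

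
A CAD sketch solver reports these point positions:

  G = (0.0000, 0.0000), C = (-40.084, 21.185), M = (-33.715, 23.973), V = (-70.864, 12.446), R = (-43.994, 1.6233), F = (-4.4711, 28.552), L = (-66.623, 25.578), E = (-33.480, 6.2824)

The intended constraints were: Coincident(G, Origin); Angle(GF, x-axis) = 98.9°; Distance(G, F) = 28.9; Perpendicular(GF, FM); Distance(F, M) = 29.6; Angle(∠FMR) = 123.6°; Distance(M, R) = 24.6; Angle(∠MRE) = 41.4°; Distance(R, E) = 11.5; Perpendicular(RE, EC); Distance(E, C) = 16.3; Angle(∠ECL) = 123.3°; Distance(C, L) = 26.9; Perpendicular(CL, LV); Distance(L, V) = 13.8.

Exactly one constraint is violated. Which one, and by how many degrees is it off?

Perpendicular(CL, LV) — off by 8.50°.

G = (0.00, 0.00) ✓; GF at 98.90° ✓; |GF| = 28.90 ✓; ∠(GF, FM) = 90.00° ✓; |FM| = 29.60 ✓; ∠FMR = 123.6° ✓; |MR| = 24.60 ✓; ∠MRE = 41.40° ✓; |RE| = 11.50 ✓; ∠(RE, EC) = 90.00° ✓; |EC| = 16.30 ✓; ∠ECL = 123.3° ✓; |CL| = 26.90 ✓; ∠(CL, LV) = 81.50° ✗; |LV| = 13.80 ✓.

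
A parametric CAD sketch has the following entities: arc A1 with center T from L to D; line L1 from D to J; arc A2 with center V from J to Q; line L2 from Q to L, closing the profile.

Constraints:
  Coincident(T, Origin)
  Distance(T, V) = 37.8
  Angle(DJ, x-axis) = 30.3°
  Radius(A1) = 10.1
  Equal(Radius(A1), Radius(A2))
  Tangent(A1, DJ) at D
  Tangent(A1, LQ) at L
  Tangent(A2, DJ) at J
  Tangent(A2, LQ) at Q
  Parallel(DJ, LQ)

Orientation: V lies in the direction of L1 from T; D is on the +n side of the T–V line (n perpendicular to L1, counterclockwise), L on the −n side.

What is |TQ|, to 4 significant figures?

39.13

The slot axis is L1's direction at 30.3°, so u = (cos 30.3°, sin 30.3°) = (0.8634, 0.5045) and n = (−sin 30.3°, cos 30.3°) = (-0.5045, 0.8634). T is at the origin and V lies 37.8 along u from T, so V = 37.8·u = (32.64, 19.07). Tangency of A1 to both parallel lines with radius 10.1 puts D and L at T ± 10.1·n: D = (-5.096, 8.720), L = (5.096, -8.720). Equal radii place J and Q the same way about V: J = V + 10.1·n = (27.54, 27.79), Q = V − 10.1·n = (37.73, 10.35). Then |TQ| = |Q − T| = 39.13.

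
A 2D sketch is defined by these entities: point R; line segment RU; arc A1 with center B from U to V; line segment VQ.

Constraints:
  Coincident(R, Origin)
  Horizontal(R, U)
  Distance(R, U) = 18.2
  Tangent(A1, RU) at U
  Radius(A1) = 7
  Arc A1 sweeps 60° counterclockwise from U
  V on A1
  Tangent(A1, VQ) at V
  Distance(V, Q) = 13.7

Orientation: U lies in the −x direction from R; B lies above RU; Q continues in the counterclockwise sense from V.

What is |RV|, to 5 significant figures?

12.632

R is at the origin; RU is horizontal with |RU| = 18.2 and U on the −x side, so U = (-18.200, 0.0000). Since A1 is tangent to RU there, BU ⟂ RU, so B = U + (0, 7) = (-18.200, 7.0000). On A1, U sits at bearing -90° from B; a 60° counterclockwise sweep puts V at bearing -30°, so V = B + 7.0·(cos -30°, sin -30°) = (-12.138, 3.5000). Then |RV| = |V − R| = 12.632.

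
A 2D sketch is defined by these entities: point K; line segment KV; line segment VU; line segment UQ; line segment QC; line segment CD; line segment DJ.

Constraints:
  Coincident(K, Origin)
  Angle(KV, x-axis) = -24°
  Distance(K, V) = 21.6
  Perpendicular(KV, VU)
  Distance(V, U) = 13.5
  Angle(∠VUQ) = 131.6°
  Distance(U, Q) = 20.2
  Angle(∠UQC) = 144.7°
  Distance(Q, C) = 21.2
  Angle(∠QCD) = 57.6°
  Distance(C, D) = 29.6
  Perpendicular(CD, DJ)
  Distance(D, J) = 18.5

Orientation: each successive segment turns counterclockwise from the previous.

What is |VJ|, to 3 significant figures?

12.6

∠QCD = 57.6° gives CD at -87.9° from the x-axis; with |CD| = 29.6, D = (-0.341, 3.06). CD ⟂ DJ, so DJ runs at 2.10°; with |DJ| = 18.5, J = (18.1, 3.74). Then |VJ| = |J − V| = 12.6.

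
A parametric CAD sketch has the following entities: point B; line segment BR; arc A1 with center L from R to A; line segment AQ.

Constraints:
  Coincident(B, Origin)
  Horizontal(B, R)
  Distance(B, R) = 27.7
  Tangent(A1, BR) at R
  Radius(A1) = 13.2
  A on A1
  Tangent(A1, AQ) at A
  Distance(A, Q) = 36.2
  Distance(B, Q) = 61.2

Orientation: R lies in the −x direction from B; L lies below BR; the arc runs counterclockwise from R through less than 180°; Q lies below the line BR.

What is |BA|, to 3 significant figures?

43.6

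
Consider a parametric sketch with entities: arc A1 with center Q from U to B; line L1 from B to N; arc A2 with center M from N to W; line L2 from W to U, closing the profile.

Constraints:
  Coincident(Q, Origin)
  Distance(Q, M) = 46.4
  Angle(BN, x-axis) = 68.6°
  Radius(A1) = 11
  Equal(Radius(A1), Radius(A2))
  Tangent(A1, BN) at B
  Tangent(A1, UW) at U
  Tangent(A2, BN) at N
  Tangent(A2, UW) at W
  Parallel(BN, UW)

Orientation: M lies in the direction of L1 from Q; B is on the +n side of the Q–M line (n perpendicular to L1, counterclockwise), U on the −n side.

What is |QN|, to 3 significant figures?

47.7

The slot axis is L1's direction at 68.6°, so u = (cos 68.6°, sin 68.6°) = (0.365, 0.931) and n = (−sin 68.6°, cos 68.6°) = (-0.931, 0.365). Q is at the origin and M lies 46.4 along u from Q, so M = 46.4·u = (16.9, 43.2). Tangency of A1 to both parallel lines with radius 11.0 puts B and U at Q ± 11.0·n: B = (-10.2, 4.01), U = (10.2, -4.01). Equal radii place N and W the same way about M: N = M + 11.0·n = (6.69, 47.2), W = M − 11.0·n = (27.2, 39.2). Then |QN| = |N − Q| = 47.7.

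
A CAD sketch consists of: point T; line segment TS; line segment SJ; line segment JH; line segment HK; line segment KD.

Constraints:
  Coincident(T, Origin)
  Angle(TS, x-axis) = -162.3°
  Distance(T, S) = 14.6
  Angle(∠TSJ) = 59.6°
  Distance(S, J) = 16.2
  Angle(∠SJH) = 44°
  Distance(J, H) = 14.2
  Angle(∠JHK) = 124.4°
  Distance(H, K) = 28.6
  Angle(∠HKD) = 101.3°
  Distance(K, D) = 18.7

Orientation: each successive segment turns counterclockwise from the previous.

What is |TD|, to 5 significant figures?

39.980

∠JHK = 124.4° gives HK at 149.70° from the x-axis; with |HK| = 28.6, K = (-27.559, 13.335). ∠HKD = 101.3° gives KD at -131.60° from the x-axis; with |KD| = 18.7, D = (-39.975, -0.64845). Then |TD| = |D − T| = 39.980.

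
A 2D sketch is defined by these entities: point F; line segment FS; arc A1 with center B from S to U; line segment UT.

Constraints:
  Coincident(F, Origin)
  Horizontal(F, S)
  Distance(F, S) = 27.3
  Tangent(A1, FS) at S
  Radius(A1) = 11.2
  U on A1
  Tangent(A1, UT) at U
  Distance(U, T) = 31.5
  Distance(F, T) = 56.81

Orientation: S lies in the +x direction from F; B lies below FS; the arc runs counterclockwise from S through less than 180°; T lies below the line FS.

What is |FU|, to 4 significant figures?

25.51

Checks: ∠(BS, SF) = 90.00° ✓; |BU| = 11.20 ✓; ∠(BU, UT) = 90.00° ✓; |UT| = 31.50 ✓; |FT| = 56.81 ✓.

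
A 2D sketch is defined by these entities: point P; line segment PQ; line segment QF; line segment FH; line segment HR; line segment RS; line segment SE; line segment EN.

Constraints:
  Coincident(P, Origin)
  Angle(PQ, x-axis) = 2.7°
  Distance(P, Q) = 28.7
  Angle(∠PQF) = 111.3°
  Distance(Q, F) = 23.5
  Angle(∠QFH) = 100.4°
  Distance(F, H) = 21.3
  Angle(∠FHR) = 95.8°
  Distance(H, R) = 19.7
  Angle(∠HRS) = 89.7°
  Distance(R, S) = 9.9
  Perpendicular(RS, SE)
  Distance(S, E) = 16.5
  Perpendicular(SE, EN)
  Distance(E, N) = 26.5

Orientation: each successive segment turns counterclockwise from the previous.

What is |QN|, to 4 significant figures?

47.62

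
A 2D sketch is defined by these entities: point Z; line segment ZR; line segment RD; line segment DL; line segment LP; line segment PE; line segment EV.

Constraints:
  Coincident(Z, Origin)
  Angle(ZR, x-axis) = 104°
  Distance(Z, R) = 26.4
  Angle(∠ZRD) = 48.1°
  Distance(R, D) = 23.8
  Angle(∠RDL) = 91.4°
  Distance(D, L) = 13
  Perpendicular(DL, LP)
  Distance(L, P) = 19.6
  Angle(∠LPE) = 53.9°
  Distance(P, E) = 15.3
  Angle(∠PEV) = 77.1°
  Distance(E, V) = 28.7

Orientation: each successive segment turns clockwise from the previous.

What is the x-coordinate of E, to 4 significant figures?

4.889

Z is at the origin; ZR runs at 104.0° with length 26.4, so R = (-6.387, 25.62). ∠ZRD = 48.1° gives RD at -27.90° from the x-axis; with |RD| = 23.8, D = (14.65, 14.48). ∠RDL = 91.4° gives DL at -116.5° from the x-axis; with |DL| = 13.0, L = (8.846, 2.845). The perpendicularity gives LP at right angles to DL, so LP runs at 153.5°; with |LP| = 19.6, P = (-8.694, 11.59). ∠LPE = 53.9° gives PE at 27.40° from the x-axis; with |PE| = 15.3, E = (4.889, 18.63). So E.x = 4.889.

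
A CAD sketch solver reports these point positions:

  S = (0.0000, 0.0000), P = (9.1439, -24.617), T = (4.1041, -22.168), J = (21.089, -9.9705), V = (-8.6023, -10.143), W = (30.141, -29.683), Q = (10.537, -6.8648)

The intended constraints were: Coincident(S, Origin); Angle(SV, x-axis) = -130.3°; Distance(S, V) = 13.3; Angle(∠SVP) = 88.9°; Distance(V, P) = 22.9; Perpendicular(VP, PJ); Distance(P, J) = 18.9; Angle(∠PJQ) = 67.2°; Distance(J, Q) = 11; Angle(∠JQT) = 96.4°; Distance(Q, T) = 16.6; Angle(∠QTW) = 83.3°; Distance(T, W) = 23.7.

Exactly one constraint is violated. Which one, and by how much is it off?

Distance(T, W) = 23.7 — off by 3.40.

S = (0.00, 0.00) ✓; SV at -130.3° ✓; |SV| = 13.30 ✓; ∠SVP = 88.90° ✓; |VP| = 22.90 ✓; ∠(VP, PJ) = 90.00° ✓; |PJ| = 18.90 ✓; ∠PJQ = 67.20° ✓; |JQ| = 11.00 ✓; ∠JQT = 96.40° ✓; |QT| = 16.60 ✓; ∠QTW = 83.30° ✓; |TW| = 27.10 ✗.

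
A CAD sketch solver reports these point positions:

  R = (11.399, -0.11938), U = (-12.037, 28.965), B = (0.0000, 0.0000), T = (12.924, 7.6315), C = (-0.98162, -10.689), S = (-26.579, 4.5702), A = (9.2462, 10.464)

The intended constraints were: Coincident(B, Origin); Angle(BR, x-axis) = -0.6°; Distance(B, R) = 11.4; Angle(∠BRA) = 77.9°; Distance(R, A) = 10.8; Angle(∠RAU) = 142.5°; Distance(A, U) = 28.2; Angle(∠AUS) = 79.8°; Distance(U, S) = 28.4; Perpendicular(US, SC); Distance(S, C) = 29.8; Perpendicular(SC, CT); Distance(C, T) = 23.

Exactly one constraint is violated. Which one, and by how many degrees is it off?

Perpendicular(SC, CT) — off by 6.40°.

B = (0.00, 0.00) ✓; BR at -0.6000° ✓; |BR| = 11.40 ✓; ∠BRA = 77.90° ✓; |RA| = 10.80 ✓; ∠RAU = 142.5° ✓; |AU| = 28.20 ✓; ∠AUS = 79.80° ✓; |US| = 28.40 ✓; ∠(US, SC) = 90.00° ✓; |SC| = 29.80 ✓; ∠(SC, CT) = 83.60° ✗; |CT| = 23.00 ✓.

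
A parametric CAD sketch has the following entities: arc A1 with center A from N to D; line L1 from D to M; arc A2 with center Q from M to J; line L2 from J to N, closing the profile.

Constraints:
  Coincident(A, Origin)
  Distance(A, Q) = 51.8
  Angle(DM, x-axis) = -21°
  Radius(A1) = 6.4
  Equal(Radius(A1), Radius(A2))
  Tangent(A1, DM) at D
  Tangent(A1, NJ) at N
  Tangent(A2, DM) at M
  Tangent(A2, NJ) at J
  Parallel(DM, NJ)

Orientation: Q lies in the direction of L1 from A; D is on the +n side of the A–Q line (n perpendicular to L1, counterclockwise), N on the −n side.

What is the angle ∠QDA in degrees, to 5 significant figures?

82.957°

The slot axis is L1's direction at -21.0°, so u = (cos -21.0°, sin -21.0°) = (0.93358, -0.35837) and n = (−sin -21.0°, cos -21.0°) = (0.35837, 0.93358). A is at the origin and Q lies 51.8 along u from A, so Q = 51.8·u = (48.359, -18.563). Tangency of A1 to both parallel lines with radius 6.4 puts D and N at A ± 6.4·n: D = (2.2936, 5.9749), N = (-2.2936, -5.9749). Then cos ∠QDA = DQ·DA / (|DQ||DA|), giving 82.957°.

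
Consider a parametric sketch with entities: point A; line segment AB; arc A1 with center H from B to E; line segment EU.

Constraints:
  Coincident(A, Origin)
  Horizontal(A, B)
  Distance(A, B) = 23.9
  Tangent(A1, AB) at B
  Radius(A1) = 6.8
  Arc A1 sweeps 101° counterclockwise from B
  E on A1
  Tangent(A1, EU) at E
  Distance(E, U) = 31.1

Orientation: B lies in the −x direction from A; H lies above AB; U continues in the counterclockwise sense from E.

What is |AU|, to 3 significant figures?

45.0

A is at the origin; A and B share the same y with |AB| = 23.9 and B on the −x side, so B = (-23.9, 0.00). Since A1 is tangent to AB there, HB ⟂ AB, so H = B + (0, 6.8) = (-23.9, 6.80). On A1, B sits at bearing -90° from H; a 101° counterclockwise sweep puts E at bearing 11°, so E = H + 6.8·(cos 11°, sin 11°) = (-17.2, 8.10). Tangency of A1 to EU means the radius HE is perpendicular to EU, so EU runs along (−sin 11°, cos 11°); with |EU| = 31.1, U = (-23.2, 38.6). Then |AU| = |U − A| = 45.0.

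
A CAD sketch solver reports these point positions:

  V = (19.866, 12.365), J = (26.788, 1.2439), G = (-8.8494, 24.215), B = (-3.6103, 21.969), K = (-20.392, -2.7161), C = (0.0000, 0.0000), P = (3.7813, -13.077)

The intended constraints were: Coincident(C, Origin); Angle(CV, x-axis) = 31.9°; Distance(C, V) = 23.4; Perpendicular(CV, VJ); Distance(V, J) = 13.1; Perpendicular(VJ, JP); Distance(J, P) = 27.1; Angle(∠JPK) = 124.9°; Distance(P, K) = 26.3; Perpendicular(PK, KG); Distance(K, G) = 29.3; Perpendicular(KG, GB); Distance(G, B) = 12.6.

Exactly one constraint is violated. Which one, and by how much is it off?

Distance(G, B) = 12.6 — off by 6.90.

C = (0.00, 0.00) ✓; CV at 31.90° ✓; |CV| = 23.40 ✓; ∠(CV, VJ) = 90.00° ✓; |VJ| = 13.10 ✓; ∠(VJ, JP) = 90.00° ✓; |JP| = 27.10 ✓; ∠JPK = 124.9° ✓; |PK| = 26.30 ✓; ∠(PK, KG) = 90.00° ✓; |KG| = 29.30 ✓; ∠(KG, GB) = 90.00° ✓; |GB| = 5.700 ✗.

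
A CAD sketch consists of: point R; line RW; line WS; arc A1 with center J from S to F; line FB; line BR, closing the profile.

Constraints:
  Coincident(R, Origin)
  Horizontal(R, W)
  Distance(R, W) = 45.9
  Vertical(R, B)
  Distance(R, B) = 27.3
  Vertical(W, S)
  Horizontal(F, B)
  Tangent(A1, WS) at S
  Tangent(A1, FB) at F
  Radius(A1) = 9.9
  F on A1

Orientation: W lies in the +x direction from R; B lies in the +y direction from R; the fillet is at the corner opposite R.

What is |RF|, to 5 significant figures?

45.181

R is at the origin; R and W share the same y with |RW| = 45.9 and W on the +x side, so W = (45.900, 0.0000). R and B share the same x with |RB| = 27.3 and B on the +y side, so B = (0.0000, 27.300). The virtual corner opposite R is at (45.900, 27.300). The tangent condition forces JS to be normal to WS and since A1 is tangent to FB there, JF ⟂ FB, with radius 9.9, so the center J sits 9.9 in from both sides at J = (36.000, 17.400). That places the tangent points at S = (45.900, 17.400) on WS and F = (36.000, 27.300) on FB. Then |RF| = |F − R| = 45.181.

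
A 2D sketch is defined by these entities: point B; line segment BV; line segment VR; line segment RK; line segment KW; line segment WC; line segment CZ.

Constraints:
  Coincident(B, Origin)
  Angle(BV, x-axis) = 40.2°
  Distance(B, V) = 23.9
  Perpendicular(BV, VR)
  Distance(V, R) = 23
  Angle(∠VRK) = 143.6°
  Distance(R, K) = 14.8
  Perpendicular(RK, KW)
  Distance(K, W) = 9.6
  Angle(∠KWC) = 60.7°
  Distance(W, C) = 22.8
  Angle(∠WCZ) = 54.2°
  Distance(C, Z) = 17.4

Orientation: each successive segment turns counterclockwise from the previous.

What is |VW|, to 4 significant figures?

33.56

∠VRK = 143.6° gives RK at 166.6° from the x-axis; with |RK| = 14.8, K = (-10.99, 36.42). RK ⟂ KW, so KW runs at -103.4°; with |KW| = 9.6, W = (-13.21, 27.08). Then |VW| = |W − V| = 33.56.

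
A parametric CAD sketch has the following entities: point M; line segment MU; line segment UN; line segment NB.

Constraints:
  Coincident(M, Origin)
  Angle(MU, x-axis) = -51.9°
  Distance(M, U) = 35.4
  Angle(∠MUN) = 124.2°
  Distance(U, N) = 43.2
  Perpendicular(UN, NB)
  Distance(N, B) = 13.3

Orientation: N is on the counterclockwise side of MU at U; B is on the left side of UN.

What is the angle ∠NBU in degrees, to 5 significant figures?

72.888°

∠MUN = 124.2°, so UN runs at -51.9° + (180° − 124.2°) = 3.9000° from the x-axis; with |UN| = 43.2, N = U + 43.2·(cos 3.9000°, sin 3.9000°) = (64.943, -24.919). UN is perpendicular to NB; with |NB| = 13.3 on the left of UN, B = N + 13.3·(-0.068015, 0.99768) = (64.038, -11.650). Then cos ∠NBU = BN·BU / (|BN||BU|), giving 72.888°.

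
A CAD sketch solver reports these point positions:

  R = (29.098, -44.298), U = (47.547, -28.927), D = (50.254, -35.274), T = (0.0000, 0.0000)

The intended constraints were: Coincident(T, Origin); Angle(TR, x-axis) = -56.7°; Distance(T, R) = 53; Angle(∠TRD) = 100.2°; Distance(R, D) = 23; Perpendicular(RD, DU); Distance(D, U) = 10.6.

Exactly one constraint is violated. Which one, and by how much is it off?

Distance(D, U) = 10.6 — off by 3.70.

T = (0.00, 0.00) ✓; TR at -56.70° ✓; |TR| = 53.00 ✓; ∠TRD = 100.2° ✓; |RD| = 23.00 ✓; ∠(RD, DU) = 90.00° ✓; |DU| = 6.900 ✗.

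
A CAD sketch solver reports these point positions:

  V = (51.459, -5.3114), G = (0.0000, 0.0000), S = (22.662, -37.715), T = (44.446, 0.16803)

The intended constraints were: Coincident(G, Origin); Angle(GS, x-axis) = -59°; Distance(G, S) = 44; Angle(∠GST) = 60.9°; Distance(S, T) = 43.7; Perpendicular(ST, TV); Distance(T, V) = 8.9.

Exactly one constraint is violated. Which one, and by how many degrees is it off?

Perpendicular(ST, TV) — off by 8.10°.

G = (0.00, 0.00) ✓; GS at -59.00° ✓; |GS| = 44.00 ✓; ∠GST = 60.90° ✓; |ST| = 43.70 ✓; ∠(ST, TV) = 98.10° ✗; |TV| = 8.900 ✓.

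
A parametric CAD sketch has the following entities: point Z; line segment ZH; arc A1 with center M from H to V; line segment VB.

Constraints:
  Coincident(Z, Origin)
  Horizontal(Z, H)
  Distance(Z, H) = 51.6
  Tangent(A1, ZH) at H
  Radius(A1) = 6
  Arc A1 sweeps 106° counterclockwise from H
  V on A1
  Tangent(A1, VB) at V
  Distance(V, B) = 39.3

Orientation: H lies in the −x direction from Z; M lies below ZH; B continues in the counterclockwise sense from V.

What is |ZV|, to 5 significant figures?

57.876

Z is at the origin; Z and H share the same y with |ZH| = 51.6 and H on the −x side, so H = (-51.600, 0.0000). A1 meets ZH tangentially, so MH is at right angles to ZH, so M = H + (0, -6) = (-51.600, -6.0000). On A1, H sits at bearing 90° from M; a 106° counterclockwise sweep puts V at bearing 196°, so V = M + 6.0·(cos 196°, sin 196°) = (-57.368, -7.6538). Then |ZV| = |V − Z| = 57.876.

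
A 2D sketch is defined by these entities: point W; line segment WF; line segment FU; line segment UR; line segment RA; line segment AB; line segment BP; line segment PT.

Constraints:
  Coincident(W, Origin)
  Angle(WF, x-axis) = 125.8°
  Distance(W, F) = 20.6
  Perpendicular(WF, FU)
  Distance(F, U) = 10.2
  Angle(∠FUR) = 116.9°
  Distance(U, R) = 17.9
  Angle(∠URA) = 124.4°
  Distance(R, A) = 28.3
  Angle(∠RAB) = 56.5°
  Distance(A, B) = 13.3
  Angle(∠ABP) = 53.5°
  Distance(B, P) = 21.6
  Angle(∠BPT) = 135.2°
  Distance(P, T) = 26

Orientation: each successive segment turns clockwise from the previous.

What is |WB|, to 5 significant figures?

8.5531

∠URA = 124.4° gives RA at -82.900° from the x-axis; with |RA| = 28.3, A = (15.627, -13.618). ∠RAB = 56.5° gives AB at 153.60° from the x-axis; with |AB| = 13.3, B = (3.7139, -7.7047). Then |WB| = |B − W| = 8.5531.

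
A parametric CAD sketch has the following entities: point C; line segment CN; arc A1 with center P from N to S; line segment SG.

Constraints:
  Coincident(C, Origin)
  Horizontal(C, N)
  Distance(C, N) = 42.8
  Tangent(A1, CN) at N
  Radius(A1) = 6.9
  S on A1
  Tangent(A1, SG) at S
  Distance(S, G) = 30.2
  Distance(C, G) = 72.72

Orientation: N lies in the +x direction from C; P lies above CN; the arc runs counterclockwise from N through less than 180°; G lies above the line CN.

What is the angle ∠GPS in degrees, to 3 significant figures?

77.1°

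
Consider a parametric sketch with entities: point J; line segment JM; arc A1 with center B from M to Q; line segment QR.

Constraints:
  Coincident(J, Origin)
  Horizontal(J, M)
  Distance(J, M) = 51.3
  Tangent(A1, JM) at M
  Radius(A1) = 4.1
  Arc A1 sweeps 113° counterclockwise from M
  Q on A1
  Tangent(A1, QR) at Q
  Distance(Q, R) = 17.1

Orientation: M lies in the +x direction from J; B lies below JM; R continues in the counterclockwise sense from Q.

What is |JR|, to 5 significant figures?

58.294

J is at the origin; J and M share the same y with |JM| = 51.3 and M on the +x side, so M = (51.300, 0.0000). Tangency of A1 to JM means the radius BM is perpendicular to JM, so B = M + (0, -4.1) = (51.300, -4.1000). On A1, M sits at bearing 90° from B; a 113° counterclockwise sweep puts Q at bearing 203°, so Q = B + 4.1·(cos 203°, sin 203°) = (47.526, -5.7020). Tangency of A1 to QR means the radius BQ is perpendicular to QR, so QR runs along (−sin 203°, cos 203°); with |QR| = 17.1, R = (54.207, -21.443). Then |JR| = |R − J| = 58.294.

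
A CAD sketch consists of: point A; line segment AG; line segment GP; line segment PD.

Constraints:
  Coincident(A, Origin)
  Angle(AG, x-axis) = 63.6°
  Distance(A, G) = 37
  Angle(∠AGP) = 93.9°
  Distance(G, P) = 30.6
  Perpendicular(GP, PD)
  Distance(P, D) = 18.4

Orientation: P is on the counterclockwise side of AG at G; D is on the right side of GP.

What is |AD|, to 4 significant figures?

64.47

A is at the origin; AG runs at 63.6° with length 37.0, so G = 37.0·(cos 63.6°, sin 63.6°) = (16.45, 33.14). ∠AGP = 93.9°, so GP runs at 63.6° + (180° − 93.9°) = 149.7° from the x-axis; with |GP| = 30.6, P = G + 30.6·(cos 149.7°, sin 149.7°) = (-9.968, 48.58). GP ⟂ PD; with |PD| = 18.4 on the right of GP, D = P + 18.4·(0.5045, 0.8634) = (-0.6851, 64.47). Then |AD| = |D − A| = 64.47.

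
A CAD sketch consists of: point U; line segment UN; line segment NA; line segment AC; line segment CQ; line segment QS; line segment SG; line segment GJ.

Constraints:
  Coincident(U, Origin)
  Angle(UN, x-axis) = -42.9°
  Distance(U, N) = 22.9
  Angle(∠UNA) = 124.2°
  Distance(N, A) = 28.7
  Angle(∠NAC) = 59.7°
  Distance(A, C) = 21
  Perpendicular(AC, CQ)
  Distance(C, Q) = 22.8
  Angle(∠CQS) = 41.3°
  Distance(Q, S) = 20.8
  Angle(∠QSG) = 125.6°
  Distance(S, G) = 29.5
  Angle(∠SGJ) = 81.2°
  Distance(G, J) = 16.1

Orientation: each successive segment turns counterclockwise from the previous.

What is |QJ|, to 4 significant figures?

39.16

∠QSG = 125.6° gives SG at 56.30° from the x-axis; with |SG| = 29.5, G = (50.91, 15.75). ∠SGJ = 81.2° gives GJ at 155.1° from the x-axis; with |GJ| = 16.1, J = (36.31, 22.53). Then |QJ| = |J − Q| = 39.16.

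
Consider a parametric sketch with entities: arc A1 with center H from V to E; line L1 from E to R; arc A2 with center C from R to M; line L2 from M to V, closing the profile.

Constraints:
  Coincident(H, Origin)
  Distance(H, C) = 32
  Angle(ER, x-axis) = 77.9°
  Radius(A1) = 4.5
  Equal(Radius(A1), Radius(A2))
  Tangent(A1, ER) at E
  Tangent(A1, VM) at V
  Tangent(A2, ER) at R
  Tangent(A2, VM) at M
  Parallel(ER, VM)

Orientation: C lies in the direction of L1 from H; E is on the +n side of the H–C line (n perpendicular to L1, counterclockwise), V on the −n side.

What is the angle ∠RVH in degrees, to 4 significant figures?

74.29°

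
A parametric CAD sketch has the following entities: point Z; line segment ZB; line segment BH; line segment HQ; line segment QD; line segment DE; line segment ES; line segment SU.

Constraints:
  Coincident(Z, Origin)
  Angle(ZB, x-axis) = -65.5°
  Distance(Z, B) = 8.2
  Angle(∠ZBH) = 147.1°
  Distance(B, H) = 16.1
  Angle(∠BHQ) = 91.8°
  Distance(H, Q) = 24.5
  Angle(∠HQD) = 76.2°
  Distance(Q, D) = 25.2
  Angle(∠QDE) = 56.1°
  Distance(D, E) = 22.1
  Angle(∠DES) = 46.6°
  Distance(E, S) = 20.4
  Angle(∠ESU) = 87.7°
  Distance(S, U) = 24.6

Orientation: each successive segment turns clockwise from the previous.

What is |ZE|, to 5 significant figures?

14.987

Z is at the origin; ZB runs at -65.5° with length 8.2, so B = (3.4005, -7.4617). ∠ZBH = 147.1° gives BH at -98.400° from the x-axis; with |BH| = 16.1, H = (1.0485, -23.389). ∠BHQ = 91.8° gives HQ at 173.40° from the x-axis; with |HQ| = 24.5, Q = (-23.289, -20.573). ∠HQD = 76.2° gives QD at 69.600° from the x-axis; with |QD| = 25.2, D = (-14.505, 3.0465). ∠QDE = 56.1° gives DE at -54.300° from the x-axis; with |DE| = 22.1, E = (-1.6088, -14.901). Then |ZE| = |E − Z| = 14.987.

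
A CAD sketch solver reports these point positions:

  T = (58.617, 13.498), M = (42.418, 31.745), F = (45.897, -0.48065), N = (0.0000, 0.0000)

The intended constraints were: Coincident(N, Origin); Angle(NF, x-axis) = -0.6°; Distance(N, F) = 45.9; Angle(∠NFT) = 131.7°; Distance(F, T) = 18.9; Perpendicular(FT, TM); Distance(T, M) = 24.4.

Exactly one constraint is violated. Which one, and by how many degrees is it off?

Perpendicular(FT, TM) — off by 6.10°.

N = (0.00, 0.00) ✓; NF at -0.6000° ✓; |NF| = 45.90 ✓; ∠NFT = 131.7° ✓; |FT| = 18.90 ✓; ∠(FT, TM) = 83.90° ✗; |TM| = 24.40 ✓.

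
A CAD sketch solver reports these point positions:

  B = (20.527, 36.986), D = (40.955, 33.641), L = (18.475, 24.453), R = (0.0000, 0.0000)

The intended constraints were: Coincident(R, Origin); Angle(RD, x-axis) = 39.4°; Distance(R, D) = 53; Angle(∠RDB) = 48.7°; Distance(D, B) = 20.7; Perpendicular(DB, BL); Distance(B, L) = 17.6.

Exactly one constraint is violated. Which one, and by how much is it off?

Distance(B, L) = 17.6 — off by 4.90.

R = (0.00, 0.00) ✓; RD at 39.40° ✓; |RD| = 53.00 ✓; ∠RDB = 48.70° ✓; |DB| = 20.70 ✓; ∠(DB, BL) = 90.00° ✓; |BL| = 12.70 ✗.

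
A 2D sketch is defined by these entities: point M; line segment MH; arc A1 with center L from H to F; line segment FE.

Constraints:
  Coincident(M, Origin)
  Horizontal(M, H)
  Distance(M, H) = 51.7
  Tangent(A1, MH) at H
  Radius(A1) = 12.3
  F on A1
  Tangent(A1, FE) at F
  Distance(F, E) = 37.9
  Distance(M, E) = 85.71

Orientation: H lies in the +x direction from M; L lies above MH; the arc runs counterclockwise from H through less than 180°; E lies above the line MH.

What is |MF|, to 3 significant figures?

64.4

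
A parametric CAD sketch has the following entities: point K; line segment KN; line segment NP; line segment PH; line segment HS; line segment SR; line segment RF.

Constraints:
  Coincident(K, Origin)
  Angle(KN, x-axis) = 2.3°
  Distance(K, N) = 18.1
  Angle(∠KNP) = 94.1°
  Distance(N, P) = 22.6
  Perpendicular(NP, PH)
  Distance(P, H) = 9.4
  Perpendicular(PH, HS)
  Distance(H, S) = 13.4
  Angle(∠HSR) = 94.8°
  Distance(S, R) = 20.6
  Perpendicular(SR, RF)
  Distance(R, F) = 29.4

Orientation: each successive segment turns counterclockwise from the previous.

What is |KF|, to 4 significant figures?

49.50

∠HSR = 94.8° gives SR at -6.600° from the x-axis; with |SR| = 20.6, R = (29.44, 7.849). SR is perpendicular to RF, so RF runs at 83.40°; with |RF| = 29.4, F = (32.82, 37.05). Then |KF| = |F − K| = 49.50.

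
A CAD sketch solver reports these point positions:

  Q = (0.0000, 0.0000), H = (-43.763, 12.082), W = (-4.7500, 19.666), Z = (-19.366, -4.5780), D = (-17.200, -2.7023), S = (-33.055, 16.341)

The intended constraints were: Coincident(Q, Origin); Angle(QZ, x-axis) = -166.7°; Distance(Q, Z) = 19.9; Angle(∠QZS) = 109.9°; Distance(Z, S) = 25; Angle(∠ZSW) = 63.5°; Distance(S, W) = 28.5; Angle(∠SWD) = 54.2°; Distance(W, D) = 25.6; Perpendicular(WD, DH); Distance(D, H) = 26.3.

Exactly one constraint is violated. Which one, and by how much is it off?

Distance(D, H) = 26.3 — off by 4.10.

Q = (0.00, 0.00) ✓; QZ at -166.7° ✓; |QZ| = 19.90 ✓; ∠QZS = 109.9° ✓; |ZS| = 25.00 ✓; ∠ZSW = 63.50° ✓; |SW| = 28.50 ✓; ∠SWD = 54.20° ✓; |WD| = 25.60 ✓; ∠(WD, DH) = 90.00° ✓; |DH| = 30.40 ✗.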